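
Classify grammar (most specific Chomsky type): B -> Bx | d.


Left-linear: every RHS is a terminal or one nonterminal followed by a terminal
Classification: Type 3 (Regular)


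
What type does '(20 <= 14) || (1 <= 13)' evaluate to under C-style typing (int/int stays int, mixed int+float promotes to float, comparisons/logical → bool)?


Operand types: bool || bool
Rule: logical operators take bool operands and yield bool
Result type: bool


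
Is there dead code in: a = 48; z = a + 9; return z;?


a is read by z's definition; z is returned
No dead code


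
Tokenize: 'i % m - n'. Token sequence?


Scan left to right, longest-match per lexeme
Tokens: ID(i), OP(%), ID(m), OP(-), ID(n)


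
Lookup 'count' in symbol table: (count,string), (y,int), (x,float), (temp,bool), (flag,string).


Lookup 'count' → type string


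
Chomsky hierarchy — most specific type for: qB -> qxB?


LHS has context (more than one symbol) and |LHS| ≤ |RHS|
Classification: Type 1 (Context-Sensitive)


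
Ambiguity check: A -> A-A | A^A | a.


'a-a^a' has two parse trees (no precedence encoded between - and ^)
Ambiguous


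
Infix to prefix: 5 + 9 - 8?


left-to-right (same/higher precedence on left): tree is (- (+ 5 9) 8)
Prefix: - + 5 9 8


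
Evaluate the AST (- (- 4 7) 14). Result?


Evaluate inner: (- 4 7) = -3
Evaluate root: (- -3 14) = -17
Result: -17


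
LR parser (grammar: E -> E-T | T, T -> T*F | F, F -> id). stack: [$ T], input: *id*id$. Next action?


shift '*' to continue T -> T*F
Action: shift


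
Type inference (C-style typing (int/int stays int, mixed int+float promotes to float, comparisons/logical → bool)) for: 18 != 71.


Operand types: int != int
Rule: comparison yields bool
Result type: bool


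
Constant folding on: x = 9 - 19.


9 - 19 = -10 at compile time
Optimized: x = -10


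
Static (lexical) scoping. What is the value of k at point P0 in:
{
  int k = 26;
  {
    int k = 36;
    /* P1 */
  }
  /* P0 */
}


k declared in the same block as P0
k = 26


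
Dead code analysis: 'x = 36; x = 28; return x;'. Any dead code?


first assignment to x is overwritten before any read
Dead: 'x = 36'


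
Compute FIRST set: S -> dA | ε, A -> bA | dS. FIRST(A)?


Per alternative of A: FIRST(bA) = {b}; FIRST(dS) = {d}
FIRST(A) = {b, d}


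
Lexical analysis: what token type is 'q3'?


Pattern: letter/underscore followed by alphanumerics, not a keyword
Type: IDENTIFIER


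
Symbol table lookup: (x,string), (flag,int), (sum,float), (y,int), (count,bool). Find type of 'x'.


Lookup 'x' → type string


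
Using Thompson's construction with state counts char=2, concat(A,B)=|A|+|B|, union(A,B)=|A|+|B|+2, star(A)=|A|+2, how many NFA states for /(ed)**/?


Syntax tree has 2 char leaf(s), 0 union(s), 2 star(s)
chars contribute 2×2 = 4; each union adds +2; each star adds +2
Total: 4 + 0 + 4 = 8 states


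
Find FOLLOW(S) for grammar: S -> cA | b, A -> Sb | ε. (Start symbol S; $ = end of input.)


$ ∈ FOLLOW(S). For each A -> αBβ: add FIRST(β)\{ε} to FOLLOW(B); if β nullable, add FOLLOW(A).
FOLLOW(S) = {$, b}


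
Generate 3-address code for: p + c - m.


Break into single-operator statements:
t1 = p + c
t2 = t1 - m


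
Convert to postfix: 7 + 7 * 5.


* has higher precedence, evaluate 7*5 first
Postfix: 7 7 5 * +


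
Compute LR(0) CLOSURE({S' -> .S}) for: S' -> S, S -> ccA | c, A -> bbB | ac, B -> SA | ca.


Start: S' -> .S
For each item with dot before a nonterminal B, add B -> .γ for every B-production
Closure: [S' -> .S, S -> .ccA, S -> .c]


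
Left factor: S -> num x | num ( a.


Common prefix: 'num'
Factored: S -> num S', S' -> x | ( a


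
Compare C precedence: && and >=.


'>=' is relational (level 7); '&&' is logical AND (level 2)
Higher level binds tighter
'>=' has higher precedence than '&&'


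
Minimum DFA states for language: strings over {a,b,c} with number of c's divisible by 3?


Track (count of c) mod 3: states 0..2, accept at 0
Minimal DFA: 3 states


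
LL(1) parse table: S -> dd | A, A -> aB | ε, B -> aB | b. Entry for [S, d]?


For [S, d]: 'd' ∈ FIRST(dd)
Entry: S -> dd


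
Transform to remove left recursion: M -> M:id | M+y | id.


Left-recursive alternatives: M:id, M+y; non-recursive: id
Introduce M': M -> idM', M' -> :idM' | +yM' | ε


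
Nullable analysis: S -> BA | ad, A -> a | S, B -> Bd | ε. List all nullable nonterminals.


A nonterminal is nullable iff some alternative derives ε (directly, or every symbol in it is nullable)
Nullable: {B}


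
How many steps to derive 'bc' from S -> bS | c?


Derivation: S => bS => bc
Steps: 2


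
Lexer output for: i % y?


Scan left to right, longest-match per lexeme
Tokens: ID(i), OP(%), ID(y)


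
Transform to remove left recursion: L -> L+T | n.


Left-recursive alternatives: L+T; non-recursive: n
Introduce L': L -> nL', L' -> +TL' | ε


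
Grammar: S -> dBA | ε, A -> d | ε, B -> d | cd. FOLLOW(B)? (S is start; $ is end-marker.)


$ ∈ FOLLOW(S). For each A -> αBβ: add FIRST(β)\{ε} to FOLLOW(B); if β nullable, add FOLLOW(A).
FOLLOW(B) = {$, d}


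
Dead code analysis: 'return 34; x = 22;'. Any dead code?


statement follows a return and is unreachable
Dead: 'x = 22'


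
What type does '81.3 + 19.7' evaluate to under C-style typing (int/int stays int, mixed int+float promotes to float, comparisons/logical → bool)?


Operand types: float + float
Rule: mixed int/float promotes to float; int/int stays int
Result type: float


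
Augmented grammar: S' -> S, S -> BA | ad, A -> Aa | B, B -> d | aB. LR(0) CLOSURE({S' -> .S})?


Start: S' -> .S
For each item with dot before a nonterminal B, add B -> .γ for every B-production
Closure: [S' -> .S, S -> .BA, S -> .ad, B -> .d, B -> .aB]


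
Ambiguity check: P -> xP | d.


right-linear, alternatives start with distinct terminals 'x' vs 'd': unique leftmost derivation
Unambiguous


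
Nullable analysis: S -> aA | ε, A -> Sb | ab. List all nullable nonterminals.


A nonterminal is nullable iff some alternative derives ε (directly, or every symbol in it is nullable)
Nullable: {S}


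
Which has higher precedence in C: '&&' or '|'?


'|' is bitwise OR (level 3); '&&' is logical AND (level 2)
Higher level binds tighter
'|' has higher precedence than '&&'


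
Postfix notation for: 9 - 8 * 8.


* has higher precedence, evaluate 8*8 first
Postfix: 9 8 8 * -


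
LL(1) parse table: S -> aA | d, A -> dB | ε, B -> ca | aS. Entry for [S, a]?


For [S, a]: 'a' ∈ FIRST(aA)
Entry: S -> aA


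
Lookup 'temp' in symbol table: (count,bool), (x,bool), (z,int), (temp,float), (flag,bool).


Lookup 'temp' → type float


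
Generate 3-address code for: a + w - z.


Break into single-operator statements:
t1 = a + w
t2 = t1 - z


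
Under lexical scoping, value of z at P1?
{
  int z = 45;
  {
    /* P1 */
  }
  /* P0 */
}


P1's block does not declare z; resolves to the enclosing declaration at depth 0
z = 45


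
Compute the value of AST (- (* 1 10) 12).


Evaluate inner: (* 1 10) = 10
Evaluate root: (- 10 12) = -2
Result: -2


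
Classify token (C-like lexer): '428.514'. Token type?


Pattern: digits with a decimal point
Type: FLOAT_LITERAL


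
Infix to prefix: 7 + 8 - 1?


left-to-right (same/higher precedence on left): tree is (- (+ 7 8) 1)
Prefix: - + 7 8 1


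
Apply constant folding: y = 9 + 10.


9 + 10 = 19 at compile time
Optimized: y = 19


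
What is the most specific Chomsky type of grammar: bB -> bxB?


LHS has context (more than one symbol) and |LHS| ≤ |RHS|
Classification: Type 1 (Context-Sensitive)


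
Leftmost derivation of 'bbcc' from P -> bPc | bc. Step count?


Derivation: P => bPc => bbcc
Steps: 2


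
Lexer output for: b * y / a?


Scan left to right, longest-match per lexeme
Tokens: ID(b), OP(*), ID(y), OP(/), ID(a)


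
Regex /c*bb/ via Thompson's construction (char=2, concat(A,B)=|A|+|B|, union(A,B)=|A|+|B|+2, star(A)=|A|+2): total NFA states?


Syntax tree has 3 char leaf(s), 0 union(s), 1 star(s)
chars contribute 3×2 = 6; each union adds +2; each star adds +2
Total: 6 + 0 + 2 = 8 states


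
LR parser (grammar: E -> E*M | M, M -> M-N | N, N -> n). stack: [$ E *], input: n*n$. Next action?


no handle ('E*' is not any RHS); shift 'n'
Action: shift


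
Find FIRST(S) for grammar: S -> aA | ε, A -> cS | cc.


Per alternative of S: FIRST(aA) = {a}; FIRST(ε) = {ε}
FIRST(S) = {a, ε}


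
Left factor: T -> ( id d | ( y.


Common prefix: '('
Factored: T -> ( T', T' -> id d | y


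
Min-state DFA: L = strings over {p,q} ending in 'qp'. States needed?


Track the longest suffix of input matching a prefix of 'qp': 3 classes (prefixes of length 0..2)
Minimal DFA: 3 states


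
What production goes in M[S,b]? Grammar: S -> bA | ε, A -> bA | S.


For [S, b]: 'b' ∈ FIRST(bA)
Entry: S -> bA


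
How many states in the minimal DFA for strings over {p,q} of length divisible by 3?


Track length mod 3: states 0..2, accept at 0
Minimal DFA: 3 states


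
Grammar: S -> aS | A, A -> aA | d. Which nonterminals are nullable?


A nonterminal is nullable iff some alternative derives ε (directly, or every symbol in it is nullable)
Nullable: {}


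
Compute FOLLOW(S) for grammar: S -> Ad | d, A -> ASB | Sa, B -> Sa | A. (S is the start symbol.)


$ ∈ FOLLOW(S). For each A -> αBβ: add FIRST(β)\{ε} to FOLLOW(B); if β nullable, add FOLLOW(A).
FOLLOW(S) = {$, a, d}


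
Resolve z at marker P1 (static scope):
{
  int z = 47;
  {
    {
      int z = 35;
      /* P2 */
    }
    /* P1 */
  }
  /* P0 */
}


P1's block does not declare z; resolves to the enclosing declaration at depth 0
z = 47


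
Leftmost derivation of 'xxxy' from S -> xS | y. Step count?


Derivation: S => xS => xxS => xxxS => xxxy
Steps: 4


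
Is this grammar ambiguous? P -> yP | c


right-linear, alternatives start with distinct terminals 'y' vs 'c': unique leftmost derivation
Unambiguous


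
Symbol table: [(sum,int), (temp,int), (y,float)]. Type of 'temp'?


Lookup 'temp' → type int


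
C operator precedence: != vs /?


'/' is multiplicative (level 10); '!=' is equality (level 6)
Higher level binds tighter
'/' has higher precedence than '!='


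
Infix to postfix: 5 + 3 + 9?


Left to right (same or higher precedence on left)
Postfix: 5 3 + 9 +


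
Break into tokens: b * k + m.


Scan left to right, longest-match per lexeme
Tokens: ID(b), OP(*), ID(k), OP(+), ID(m)


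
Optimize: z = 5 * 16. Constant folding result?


5 * 16 = 80 at compile time
Optimized: z = 80


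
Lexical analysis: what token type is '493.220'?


Pattern: digits with a decimal point
Type: FLOAT_LITERAL


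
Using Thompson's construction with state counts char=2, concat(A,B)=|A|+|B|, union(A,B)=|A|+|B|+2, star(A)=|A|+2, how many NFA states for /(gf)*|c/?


Syntax tree has 3 char leaf(s), 1 union(s), 1 star(s)
chars contribute 3×2 = 6; each union adds +2; each star adds +2
Total: 6 + 2 + 2 = 10 states


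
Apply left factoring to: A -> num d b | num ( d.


Common prefix: 'num'
Factored: A -> num A', A' -> d b | ( d


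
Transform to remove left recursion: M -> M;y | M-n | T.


Left-recursive alternatives: M;y, M-n; non-recursive: T
Introduce M': M -> TM', M' -> ;yM' | -nM' | ε


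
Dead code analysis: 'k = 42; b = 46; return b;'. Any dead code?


k is assigned but never read
Dead: 'k = 42'


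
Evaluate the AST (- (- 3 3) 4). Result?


Evaluate inner: (- 3 3) = 0
Evaluate root: (- 0 4) = -4
Result: -4


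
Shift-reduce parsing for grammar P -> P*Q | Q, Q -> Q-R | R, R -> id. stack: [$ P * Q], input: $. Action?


handle 'P*Q' on top; lookahead ∈ FOLLOW(P) = {*, $}
Action: reduce (P -> P*Q)


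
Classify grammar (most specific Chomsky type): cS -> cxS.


LHS has context (more than one symbol) and |LHS| ≤ |RHS|
Classification: Type 1 (Context-Sensitive)


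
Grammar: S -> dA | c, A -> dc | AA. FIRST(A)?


Per alternative of A: FIRST(dc) = {d}; FIRST(AA) = {d}
FIRST(A) = {d}


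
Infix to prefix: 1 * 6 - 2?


left-to-right (same/higher precedence on left): tree is (- (* 1 6) 2)
Prefix: - * 1 6 2


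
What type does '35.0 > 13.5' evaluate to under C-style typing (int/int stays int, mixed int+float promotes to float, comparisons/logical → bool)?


Operand types: float > float
Rule: comparison yields bool
Result type: bool


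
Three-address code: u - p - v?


Break into single-operator statements:
t1 = u - p
t2 = t1 - v


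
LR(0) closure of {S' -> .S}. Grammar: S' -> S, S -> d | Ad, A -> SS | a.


Start: S' -> .S
For each item with dot before a nonterminal B, add B -> .γ for every B-production
Closure: [S' -> .S, S -> .d, S -> .Ad, A -> .SS, A -> .a]


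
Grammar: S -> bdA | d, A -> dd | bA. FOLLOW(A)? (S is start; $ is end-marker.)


$ ∈ FOLLOW(S). For each A -> αBβ: add FIRST(β)\{ε} to FOLLOW(B); if β nullable, add FOLLOW(A).
FOLLOW(A) = {$}


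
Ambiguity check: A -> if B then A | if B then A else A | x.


dangling else: 'if B then if B then x else x' parses two ways
Ambiguous


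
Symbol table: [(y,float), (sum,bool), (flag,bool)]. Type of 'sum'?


Lookup 'sum' → type bool


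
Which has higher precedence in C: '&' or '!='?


'!=' is equality (level 6); '&' is bitwise AND (level 5)
Higher level binds tighter
'!=' has higher precedence than '&'


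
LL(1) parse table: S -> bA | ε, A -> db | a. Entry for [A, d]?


For [A, d]: 'd' ∈ FIRST(db)
Entry: A -> db


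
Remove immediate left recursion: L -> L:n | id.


Left-recursive alternatives: L:n; non-recursive: id
Introduce L': L -> idL', L' -> :nL' | ε


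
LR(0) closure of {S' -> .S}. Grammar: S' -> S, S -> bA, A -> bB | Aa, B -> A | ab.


Start: S' -> .S
For each item with dot before a nonterminal B, add B -> .γ for every B-production
Closure: [S' -> .S, S -> .bA]


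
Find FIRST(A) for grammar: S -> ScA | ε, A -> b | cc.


Per alternative of A: FIRST(b) = {b}; FIRST(cc) = {c}
FIRST(A) = {b, c}


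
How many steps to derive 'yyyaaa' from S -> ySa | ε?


Derivation: S => ySa => yySaa => yyySaaa => yyyaaa
Steps: 4


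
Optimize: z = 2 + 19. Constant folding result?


2 + 19 = 21 at compile time
Optimized: z = 21


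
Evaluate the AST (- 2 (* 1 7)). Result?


Evaluate inner: (* 1 7) = 7
Evaluate root: (- 2 7) = -5
Result: -5


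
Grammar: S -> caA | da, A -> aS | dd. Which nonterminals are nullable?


A nonterminal is nullable iff some alternative derives ε (directly, or every symbol in it is nullable)
Nullable: {}


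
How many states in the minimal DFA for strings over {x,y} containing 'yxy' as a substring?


KMP-style automaton: 3 progress states + 1 absorbing accept = 4
Minimal DFA: 4 states


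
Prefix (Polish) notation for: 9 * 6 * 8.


left-to-right (same/higher precedence on left): tree is (* (* 9 6) 8)
Prefix: * * 9 6 8


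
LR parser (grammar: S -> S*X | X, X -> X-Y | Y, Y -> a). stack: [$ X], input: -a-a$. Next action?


shift '-' to continue X -> X-Y
Action: shift


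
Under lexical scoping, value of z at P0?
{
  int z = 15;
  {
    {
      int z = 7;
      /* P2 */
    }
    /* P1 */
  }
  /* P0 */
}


z declared in the same block as P0
z = 15


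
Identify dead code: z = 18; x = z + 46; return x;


z is read by x's definition; x is returned
No dead code


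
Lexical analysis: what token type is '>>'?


Pattern: operator symbol
Type: OPERATOR


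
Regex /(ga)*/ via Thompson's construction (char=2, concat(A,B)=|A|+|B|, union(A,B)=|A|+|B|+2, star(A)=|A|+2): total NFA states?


Syntax tree has 2 char leaf(s), 0 union(s), 1 star(s)
chars contribute 2×2 = 4; each union adds +2; each star adds +2
Total: 4 + 0 + 2 = 6 states


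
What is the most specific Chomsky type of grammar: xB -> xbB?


LHS has context (more than one symbol) and |LHS| ≤ |RHS|
Classification: Type 1 (Context-Sensitive)


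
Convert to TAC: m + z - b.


Break into single-operator statements:
t1 = m + z
t2 = t1 - b


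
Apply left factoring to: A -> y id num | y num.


Common prefix: 'y'
Factored: A -> y A', A' -> id num | num


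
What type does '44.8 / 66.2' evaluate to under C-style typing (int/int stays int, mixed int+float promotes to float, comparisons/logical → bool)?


Operand types: float / float
Rule: mixed int/float promotes to float; int/int stays int
Result type: float


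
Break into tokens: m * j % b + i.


Scan left to right, longest-match per lexeme
Tokens: ID(m), OP(*), ID(j), OP(%), ID(b), OP(+), ID(i)


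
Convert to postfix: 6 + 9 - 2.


Left to right (same or higher precedence on left)
Postfix: 6 9 + 2 -


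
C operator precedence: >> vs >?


'>>' is shift (level 8); '>' is relational (level 7)
Higher level binds tighter
'>>' has higher precedence than '>'


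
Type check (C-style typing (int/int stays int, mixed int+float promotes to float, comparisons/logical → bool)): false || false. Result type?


Operand types: bool || bool
Rule: logical operators take bool operands and yield bool
Result type: bool


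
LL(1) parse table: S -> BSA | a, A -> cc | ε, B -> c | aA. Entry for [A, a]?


For [A, a]: ε is nullable and 'a' ∈ FOLLOW(A)
Entry: A -> ε


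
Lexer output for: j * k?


Scan left to right, longest-match per lexeme
Tokens: ID(j), OP(*), ID(k)


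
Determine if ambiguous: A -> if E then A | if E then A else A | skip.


dangling else: 'if E then if E then skip else skip' parses two ways
Ambiguous


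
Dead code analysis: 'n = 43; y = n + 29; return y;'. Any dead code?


n is read by y's definition; y is returned
No dead code


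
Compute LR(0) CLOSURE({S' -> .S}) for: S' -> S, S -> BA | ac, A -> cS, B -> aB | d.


Start: S' -> .S
For each item with dot before a nonterminal B, add B -> .γ for every B-production
Closure: [S' -> .S, S -> .BA, S -> .ac, B -> .aB, B -> .d]


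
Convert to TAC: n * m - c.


Break into single-operator statements:
t1 = n * m
t2 = t1 - c


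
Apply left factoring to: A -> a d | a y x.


Common prefix: 'a'
Factored: A -> a A', A' -> d | y x


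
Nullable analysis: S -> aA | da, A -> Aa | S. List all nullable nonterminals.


A nonterminal is nullable iff some alternative derives ε (directly, or every symbol in it is nullable)
Nullable: {}


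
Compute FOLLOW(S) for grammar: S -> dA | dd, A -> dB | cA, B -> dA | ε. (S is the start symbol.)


$ ∈ FOLLOW(S). For each A -> αBβ: add FIRST(β)\{ε} to FOLLOW(B); if β nullable, add FOLLOW(A).
FOLLOW(S) = {$}


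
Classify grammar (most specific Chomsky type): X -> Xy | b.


Left-linear: every RHS is a terminal or one nonterminal followed by a terminal
Classification: Type 3 (Regular)


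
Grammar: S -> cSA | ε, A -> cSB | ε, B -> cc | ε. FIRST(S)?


Per alternative of S: FIRST(cSA) = {c}; FIRST(ε) = {ε}
FIRST(S) = {c, ε}


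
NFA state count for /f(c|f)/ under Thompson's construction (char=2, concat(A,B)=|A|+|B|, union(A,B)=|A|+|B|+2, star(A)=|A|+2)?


Syntax tree has 3 char leaf(s), 1 union(s), 0 star(s)
chars contribute 3×2 = 6; each union adds +2; each star adds +2
Total: 6 + 2 + 0 = 8 states


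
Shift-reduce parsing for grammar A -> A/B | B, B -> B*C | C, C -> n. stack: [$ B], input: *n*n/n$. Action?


shift '*' to continue B -> B*C
Action: shift


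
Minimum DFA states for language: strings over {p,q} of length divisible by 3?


Track length mod 3: states 0..2, accept at 0
Minimal DFA: 3 states


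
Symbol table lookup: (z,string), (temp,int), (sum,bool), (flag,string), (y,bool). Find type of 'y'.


Lookup 'y' → type bool


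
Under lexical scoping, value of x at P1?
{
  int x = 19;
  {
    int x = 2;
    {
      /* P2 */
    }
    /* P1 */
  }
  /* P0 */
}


x declared in the same block as P1
x = 2


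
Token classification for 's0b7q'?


Pattern: letter/underscore followed by alphanumerics, not a keyword
Type: IDENTIFIER


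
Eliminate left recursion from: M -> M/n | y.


Left-recursive alternatives: M/n; non-recursive: y
Introduce M': M -> yM', M' -> /nM' | ε


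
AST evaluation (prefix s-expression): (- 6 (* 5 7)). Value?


Evaluate inner: (* 5 7) = 35
Evaluate root: (- 6 35) = -29
Result: -29


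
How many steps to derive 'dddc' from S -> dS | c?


Derivation: S => dS => ddS => dddS => dddc
Steps: 4


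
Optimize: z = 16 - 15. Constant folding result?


16 - 15 = 1 at compile time
Optimized: z = 1


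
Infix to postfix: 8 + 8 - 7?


Left to right (same or higher precedence on left)
Postfix: 8 8 + 7 -


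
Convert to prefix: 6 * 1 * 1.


left-to-right (same/higher precedence on left): tree is (* (* 6 1) 1)
Prefix: * * 6 1 1


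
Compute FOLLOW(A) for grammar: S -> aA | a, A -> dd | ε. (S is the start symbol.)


$ ∈ FOLLOW(S). For each A -> αBβ: add FIRST(β)\{ε} to FOLLOW(B); if β nullable, add FOLLOW(A).
FOLLOW(A) = {$}


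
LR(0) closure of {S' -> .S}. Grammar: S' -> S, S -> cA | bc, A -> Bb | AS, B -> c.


Start: S' -> .S
For each item with dot before a nonterminal B, add B -> .γ for every B-production
Closure: [S' -> .S, S -> .cA, S -> .bc]


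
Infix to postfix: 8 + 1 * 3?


* has higher precedence, evaluate 1*3 first
Postfix: 8 1 3 * +


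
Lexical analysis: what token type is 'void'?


Pattern: reserved word
Type: KEYWORD


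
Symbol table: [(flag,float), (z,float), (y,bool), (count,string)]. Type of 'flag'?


Lookup 'flag' → type float


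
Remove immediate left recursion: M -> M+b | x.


Left-recursive alternatives: M+b; non-recursive: x
Introduce M': M -> xM', M' -> +bM' | ε


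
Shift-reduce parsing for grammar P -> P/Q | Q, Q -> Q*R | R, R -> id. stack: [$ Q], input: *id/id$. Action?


shift '*' to continue Q -> Q*R
Action: shift


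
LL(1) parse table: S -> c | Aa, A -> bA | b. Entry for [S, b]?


For [S, b]: 'b' ∈ FIRST(Aa)
Entry: S -> Aa


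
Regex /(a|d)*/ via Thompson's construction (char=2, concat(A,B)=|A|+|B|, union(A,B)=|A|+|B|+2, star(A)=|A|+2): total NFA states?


Syntax tree has 2 char leaf(s), 1 union(s), 1 star(s)
chars contribute 2×2 = 4; each union adds +2; each star adds +2
Total: 4 + 2 + 2 = 8 states


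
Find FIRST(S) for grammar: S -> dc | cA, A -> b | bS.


Per alternative of S: FIRST(dc) = {d}; FIRST(cA) = {c}
FIRST(S) = {c, d}


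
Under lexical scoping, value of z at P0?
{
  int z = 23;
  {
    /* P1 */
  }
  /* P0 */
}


z declared in the same block as P0
z = 23


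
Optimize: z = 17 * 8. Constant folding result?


17 * 8 = 136 at compile time
Optimized: z = 136


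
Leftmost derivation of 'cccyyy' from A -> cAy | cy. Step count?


Derivation: A => cAy => ccAyy => cccyyy
Steps: 3


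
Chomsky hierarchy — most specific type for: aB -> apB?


LHS has context (more than one symbol) and |LHS| ≤ |RHS|
Classification: Type 1 (Context-Sensitive)


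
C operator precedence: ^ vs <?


'<' is relational (level 7); '^' is bitwise XOR (level 4)
Higher level binds tighter
'<' has higher precedence than '^'


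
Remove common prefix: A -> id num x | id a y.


Common prefix: 'id'
Factored: A -> id A', A' -> num x | a y


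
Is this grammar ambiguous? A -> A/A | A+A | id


'id/id+id' has two parse trees (no precedence encoded between / and +)
Ambiguous


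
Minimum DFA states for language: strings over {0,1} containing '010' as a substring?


KMP-style automaton: 3 progress states + 1 absorbing accept = 4
Minimal DFA: 4 states


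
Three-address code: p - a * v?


Break into single-operator statements:
t1 = a * v
t2 = p - t1


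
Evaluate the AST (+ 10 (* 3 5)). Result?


Evaluate inner: (* 3 5) = 15
Evaluate root: (+ 10 15) = 25
Result: 25


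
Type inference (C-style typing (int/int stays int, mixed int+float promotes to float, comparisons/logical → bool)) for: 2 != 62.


Operand types: int != int
Rule: comparison yields bool
Result type: bool


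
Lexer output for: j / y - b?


Scan left to right, longest-match per lexeme
Tokens: ID(j), OP(/), ID(y), OP(-), ID(b)


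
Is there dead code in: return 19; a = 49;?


statement follows a return and is unreachable
Dead: 'a = 49'


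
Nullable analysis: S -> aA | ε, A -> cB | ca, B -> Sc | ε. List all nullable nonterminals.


A nonterminal is nullable iff some alternative derives ε (directly, or every symbol in it is nullable)
Nullable: {B, S}


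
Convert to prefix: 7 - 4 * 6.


'*' binds tighter: tree is (- 7 (* 4 6))
Prefix: - 7 * 4 6


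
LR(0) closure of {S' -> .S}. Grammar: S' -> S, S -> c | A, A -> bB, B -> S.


Start: S' -> .S
For each item with dot before a nonterminal B, add B -> .γ for every B-production
Closure: [S' -> .S, S -> .c, S -> .A, A -> .bB]


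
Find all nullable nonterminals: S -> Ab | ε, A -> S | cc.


A nonterminal is nullable iff some alternative derives ε (directly, or every symbol in it is nullable)
Nullable: {A, S}


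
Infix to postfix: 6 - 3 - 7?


Left to right (same or higher precedence on left)
Postfix: 6 3 - 7 -


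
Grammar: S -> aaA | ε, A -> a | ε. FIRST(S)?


Per alternative of S: FIRST(aaA) = {a}; FIRST(ε) = {ε}
FIRST(S) = {a, ε}


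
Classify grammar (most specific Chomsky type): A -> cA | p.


Right-linear: every RHS is a terminal or a terminal followed by one nonterminal
Classification: Type 3 (Regular)


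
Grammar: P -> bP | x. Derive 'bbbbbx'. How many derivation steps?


Derivation: P => bP => bbP => bbbP => bbbbP => bbbbbP => bbbbbx
Steps: 6


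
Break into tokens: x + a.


Scan left to right, longest-match per lexeme
Tokens: ID(x), OP(+), ID(a)


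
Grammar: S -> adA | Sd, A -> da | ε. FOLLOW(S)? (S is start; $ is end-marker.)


$ ∈ FOLLOW(S). For each A -> αBβ: add FIRST(β)\{ε} to FOLLOW(B); if β nullable, add FOLLOW(A).
FOLLOW(S) = {$, d}


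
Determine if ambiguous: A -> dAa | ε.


balanced d^n…a^n: each string has a unique parse
Unambiguous


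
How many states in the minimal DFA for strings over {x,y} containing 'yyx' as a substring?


KMP-style automaton: 3 progress states + 1 absorbing accept = 4
Minimal DFA: 4 states


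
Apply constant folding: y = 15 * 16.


15 * 16 = 240 at compile time
Optimized: y = 240


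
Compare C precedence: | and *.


'*' is multiplicative (level 10); '|' is bitwise OR (level 3)
Higher level binds tighter
'*' has higher precedence than '|'


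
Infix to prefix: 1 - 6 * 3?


'*' binds tighter: tree is (- 1 (* 6 3))
Prefix: - 1 * 6 3


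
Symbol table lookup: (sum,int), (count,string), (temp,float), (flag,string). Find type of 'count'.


Lookup 'count' → type string


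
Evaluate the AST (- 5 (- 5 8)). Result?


Evaluate inner: (- 5 8) = -3
Evaluate root: (- 5 -3) = 8
Result: 8


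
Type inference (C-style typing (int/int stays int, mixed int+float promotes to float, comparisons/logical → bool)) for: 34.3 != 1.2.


Operand types: float != float
Rule: comparison yields bool
Result type: bool


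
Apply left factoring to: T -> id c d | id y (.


Common prefix: 'id'
Factored: T -> id T', T' -> c d | y (


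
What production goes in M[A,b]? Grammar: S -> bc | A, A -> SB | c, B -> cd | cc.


For [A, b]: 'b' ∈ FIRST(SB)
Entry: A -> SB


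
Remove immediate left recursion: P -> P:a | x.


Left-recursive alternatives: P:a; non-recursive: x
Introduce P': P -> xP', P' -> :aP' | ε


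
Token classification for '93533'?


Pattern: digits only
Type: INTEGER_LITERAL


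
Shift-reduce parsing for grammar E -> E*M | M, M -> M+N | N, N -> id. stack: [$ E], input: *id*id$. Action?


shift '*' to continue E -> E*M
Action: shift


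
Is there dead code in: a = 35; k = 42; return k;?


a is assigned but never read
Dead: 'a = 35'


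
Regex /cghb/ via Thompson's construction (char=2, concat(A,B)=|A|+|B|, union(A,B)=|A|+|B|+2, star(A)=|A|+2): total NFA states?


Syntax tree has 4 char leaf(s), 0 union(s), 0 star(s)
chars contribute 4×2 = 8; each union adds +2; each star adds +2
Total: 8 + 0 + 0 = 8 states


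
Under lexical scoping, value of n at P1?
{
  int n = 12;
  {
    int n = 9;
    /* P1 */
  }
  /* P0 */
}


n declared in the same block as P1
n = 9


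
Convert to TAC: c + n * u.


Break into single-operator statements:
t1 = n * u
t2 = c + t1


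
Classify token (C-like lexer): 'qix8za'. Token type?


Pattern: letter/underscore followed by alphanumerics, not a keyword
Type: IDENTIFIER


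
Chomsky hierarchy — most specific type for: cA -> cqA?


LHS has context (more than one symbol) and |LHS| ≤ |RHS|
Classification: Type 1 (Context-Sensitive)


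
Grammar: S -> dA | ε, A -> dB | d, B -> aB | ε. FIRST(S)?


Per alternative of S: FIRST(dA) = {d}; FIRST(ε) = {ε}
FIRST(S) = {d, ε}


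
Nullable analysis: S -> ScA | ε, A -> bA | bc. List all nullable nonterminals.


A nonterminal is nullable iff some alternative derives ε (directly, or every symbol in it is nullable)
Nullable: {S}


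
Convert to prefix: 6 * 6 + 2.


left-to-right (same/higher precedence on left): tree is (+ (* 6 6) 2)
Prefix: + * 6 6 2


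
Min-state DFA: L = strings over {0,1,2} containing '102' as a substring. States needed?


KMP-style automaton: 3 progress states + 1 absorbing accept = 4
Minimal DFA: 4 states


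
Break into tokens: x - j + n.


Scan left to right, longest-match per lexeme
Tokens: ID(x), OP(-), ID(j), OP(+), ID(n)


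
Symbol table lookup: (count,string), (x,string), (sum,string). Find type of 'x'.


Lookup 'x' → type string


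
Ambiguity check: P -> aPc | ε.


balanced a^n…c^n: each string has a unique parse
Unambiguous


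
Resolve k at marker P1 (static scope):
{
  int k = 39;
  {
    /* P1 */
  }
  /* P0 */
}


P1's block does not declare k; resolves to the enclosing declaration at depth 0
k = 39


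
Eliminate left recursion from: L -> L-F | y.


Left-recursive alternatives: L-F; non-recursive: y
Introduce L': L -> yL', L' -> -FL' | ε


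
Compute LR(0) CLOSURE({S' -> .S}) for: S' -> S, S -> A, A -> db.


Start: S' -> .S
For each item with dot before a nonterminal B, add B -> .γ for every B-production
Closure: [S' -> .S, S -> .A, A -> .db]


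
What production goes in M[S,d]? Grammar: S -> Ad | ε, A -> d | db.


For [S, d]: 'd' ∈ FIRST(Ad)
Entry: S -> Ad


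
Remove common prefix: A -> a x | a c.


Common prefix: 'a'
Factored: A -> a A', A' -> x | c


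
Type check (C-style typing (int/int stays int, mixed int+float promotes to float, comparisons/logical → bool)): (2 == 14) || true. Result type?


Operand types: bool || bool
Rule: logical operators take bool operands and yield bool
Result type: bool


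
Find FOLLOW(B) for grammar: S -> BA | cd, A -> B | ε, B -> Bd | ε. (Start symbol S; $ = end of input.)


$ ∈ FOLLOW(S). For each A -> αBβ: add FIRST(β)\{ε} to FOLLOW(B); if β nullable, add FOLLOW(A).
FOLLOW(B) = {$, d}


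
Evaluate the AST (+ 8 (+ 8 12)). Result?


Evaluate inner: (+ 8 12) = 20
Evaluate root: (+ 8 20) = 28
Result: 28


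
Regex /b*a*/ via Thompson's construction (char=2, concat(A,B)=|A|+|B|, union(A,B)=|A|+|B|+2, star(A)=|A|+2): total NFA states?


Syntax tree has 2 char leaf(s), 0 union(s), 2 star(s)
chars contribute 2×2 = 4; each union adds +2; each star adds +2
Total: 4 + 0 + 4 = 8 states


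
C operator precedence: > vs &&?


'>' is relational (level 7); '&&' is logical AND (level 2)
Higher level binds tighter
'>' has higher precedence than '&&'


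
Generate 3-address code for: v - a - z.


Break into single-operator statements:
t1 = v - a
t2 = t1 - z


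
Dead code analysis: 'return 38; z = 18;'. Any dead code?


statement follows a return and is unreachable
Dead: 'z = 18'


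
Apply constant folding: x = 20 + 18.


20 + 18 = 38 at compile time
Optimized: x = 38


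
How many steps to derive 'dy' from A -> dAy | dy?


Derivation: A => dy
Steps: 1


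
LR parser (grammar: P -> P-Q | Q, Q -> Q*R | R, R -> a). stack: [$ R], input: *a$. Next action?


'R' (not preceded by Q*) is the handle for Q -> R
Action: reduce (Q -> R)


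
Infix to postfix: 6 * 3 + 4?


Left to right (same or higher precedence on left)
Postfix: 6 3 * 4 +


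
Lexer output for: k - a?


Scan left to right, longest-match per lexeme
Tokens: ID(k), OP(-), ID(a)


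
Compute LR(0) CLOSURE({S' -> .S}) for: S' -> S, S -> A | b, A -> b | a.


Start: S' -> .S
For each item with dot before a nonterminal B, add B -> .γ for every B-production
Closure: [S' -> .S, S -> .A, S -> .b, A -> .b, A -> .a]


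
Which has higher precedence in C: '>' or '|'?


'>' is relational (level 7); '|' is bitwise OR (level 3)
Higher level binds tighter
'>' has higher precedence than '|'


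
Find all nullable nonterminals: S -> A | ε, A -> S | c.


A nonterminal is nullable iff some alternative derives ε (directly, or every symbol in it is nullable)
Nullable: {A, S}


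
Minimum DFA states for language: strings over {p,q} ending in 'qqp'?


Track the longest suffix of input matching a prefix of 'qqp': 4 classes (prefixes of length 0..3)
Minimal DFA: 4 states


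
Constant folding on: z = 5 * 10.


5 * 10 = 50 at compile time
Optimized: z = 50


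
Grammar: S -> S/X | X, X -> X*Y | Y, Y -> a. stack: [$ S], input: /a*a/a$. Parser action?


shift '/' to continue S -> S/X
Action: shift


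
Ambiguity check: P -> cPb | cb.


balanced c^n…b^n: each string has a unique parse
Unambiguous


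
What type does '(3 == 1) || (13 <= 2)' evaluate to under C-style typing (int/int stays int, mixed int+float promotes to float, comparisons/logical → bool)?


Operand types: bool || bool
Rule: logical operators take bool operands and yield bool
Result type: bool


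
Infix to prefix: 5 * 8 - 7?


left-to-right (same/higher precedence on left): tree is (- (* 5 8) 7)
Prefix: - * 5 8 7


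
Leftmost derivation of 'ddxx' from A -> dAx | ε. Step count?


Derivation: A => dAx => ddAxx => ddxx
Steps: 3


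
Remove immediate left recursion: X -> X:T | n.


Left-recursive alternatives: X:T; non-recursive: n
Introduce X': X -> nX', X' -> :TX' | ε


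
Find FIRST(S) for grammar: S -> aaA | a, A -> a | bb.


Per alternative of S: FIRST(aaA) = {a}; FIRST(a) = {a}
FIRST(S) = {a}


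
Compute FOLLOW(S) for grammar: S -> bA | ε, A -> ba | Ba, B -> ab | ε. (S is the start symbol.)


$ ∈ FOLLOW(S). For each A -> αBβ: add FIRST(β)\{ε} to FOLLOW(B); if β nullable, add FOLLOW(A).
FOLLOW(S) = {$}


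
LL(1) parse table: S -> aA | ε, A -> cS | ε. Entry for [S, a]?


For [S, a]: 'a' ∈ FIRST(aA)
Entry: S -> aA


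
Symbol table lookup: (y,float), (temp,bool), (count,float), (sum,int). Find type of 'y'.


Lookup 'y' → type float


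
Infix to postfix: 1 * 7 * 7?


Left to right (same or higher precedence on left)
Postfix: 1 7 * 7 *


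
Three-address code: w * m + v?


Break into single-operator statements:
t1 = w * m
t2 = t1 + v


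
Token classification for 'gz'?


Pattern: letter/underscore followed by alphanumerics, not a keyword
Type: IDENTIFIER


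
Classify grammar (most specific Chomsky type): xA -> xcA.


LHS has context (more than one symbol) and |LHS| ≤ |RHS|
Classification: Type 1 (Context-Sensitive)


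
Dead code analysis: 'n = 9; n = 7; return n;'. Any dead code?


first assignment to n is overwritten before any read
Dead: 'n = 9'


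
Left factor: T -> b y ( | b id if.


Common prefix: 'b'
Factored: T -> b T', T' -> y ( | id if


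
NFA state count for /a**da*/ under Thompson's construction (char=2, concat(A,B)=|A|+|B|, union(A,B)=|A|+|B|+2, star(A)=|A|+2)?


Syntax tree has 3 char leaf(s), 0 union(s), 3 star(s)
chars contribute 3×2 = 6; each union adds +2; each star adds +2
Total: 6 + 0 + 6 = 12 states


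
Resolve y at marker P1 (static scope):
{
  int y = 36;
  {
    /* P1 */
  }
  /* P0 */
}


P1's block does not declare y; resolves to the enclosing declaration at depth 0
y = 36


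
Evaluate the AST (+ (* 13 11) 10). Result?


Evaluate inner: (* 13 11) = 143
Evaluate root: (+ 143 10) = 153
Result: 153


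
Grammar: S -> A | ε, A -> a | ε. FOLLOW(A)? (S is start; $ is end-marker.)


$ ∈ FOLLOW(S). For each A -> αBβ: add FIRST(β)\{ε} to FOLLOW(B); if β nullable, add FOLLOW(A).
FOLLOW(A) = {$}


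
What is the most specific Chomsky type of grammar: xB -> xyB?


LHS has context (more than one symbol) and |LHS| ≤ |RHS|
Classification: Type 1 (Context-Sensitive)


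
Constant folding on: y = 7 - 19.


7 - 19 = -12 at compile time
Optimized: y = -12


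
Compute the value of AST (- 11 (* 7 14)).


Evaluate inner: (* 7 14) = 98
Evaluate root: (- 11 98) = -87
Result: -87


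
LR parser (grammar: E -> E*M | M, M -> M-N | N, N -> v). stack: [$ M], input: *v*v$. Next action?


lookahead ∉ {-} so M won't extend; reduce E -> M
Action: reduce (E -> M)


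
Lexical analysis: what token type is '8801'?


Pattern: digits only
Type: INTEGER_LITERAL


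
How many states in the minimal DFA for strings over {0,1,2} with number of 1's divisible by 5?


Track (count of 1) mod 5: states 0..4, accept at 0
Minimal DFA: 5 states


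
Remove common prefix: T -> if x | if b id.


Common prefix: 'if'
Factored: T -> if T', T' -> x | b id


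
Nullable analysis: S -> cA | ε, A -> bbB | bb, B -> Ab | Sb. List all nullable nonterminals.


A nonterminal is nullable iff some alternative derives ε (directly, or every symbol in it is nullable)
Nullable: {S}


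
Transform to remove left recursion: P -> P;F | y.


Left-recursive alternatives: P;F; non-recursive: y
Introduce P': P -> yP', P' -> ;FP' | ε


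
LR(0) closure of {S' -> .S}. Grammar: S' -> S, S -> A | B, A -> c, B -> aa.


Start: S' -> .S
For each item with dot before a nonterminal B, add B -> .γ for every B-production
Closure: [S' -> .S, S -> .A, S -> .B, A -> .c, B -> .aa]


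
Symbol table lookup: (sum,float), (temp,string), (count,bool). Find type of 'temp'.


Lookup 'temp' → type string


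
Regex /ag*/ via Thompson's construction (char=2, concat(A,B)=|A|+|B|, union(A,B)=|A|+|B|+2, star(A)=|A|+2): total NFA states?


Syntax tree has 2 char leaf(s), 0 union(s), 1 star(s)
chars contribute 2×2 = 4; each union adds +2; each star adds +2
Total: 4 + 0 + 2 = 6 states


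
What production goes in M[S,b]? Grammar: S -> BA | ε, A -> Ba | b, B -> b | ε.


For [S, b]: 'b' ∈ FIRST(BA)
Entry: S -> BA


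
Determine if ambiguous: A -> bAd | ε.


balanced b^n…d^n: each string has a unique parse
Unambiguous


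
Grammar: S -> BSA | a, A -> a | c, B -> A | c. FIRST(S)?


Per alternative of S: FIRST(BSA) = {a, c}; FIRST(a) = {a}
FIRST(S) = {a, c}


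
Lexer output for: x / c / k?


Scan left to right, longest-match per lexeme
Tokens: ID(x), OP(/), ID(c), OP(/), ID(k)


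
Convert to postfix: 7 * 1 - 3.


Left to right (same or higher precedence on left)
Postfix: 7 1 * 3 -
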